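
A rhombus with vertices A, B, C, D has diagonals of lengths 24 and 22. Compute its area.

The diagonals of a rhombus divide it into four right triangles.
Each triangle has legs 24/ 2 = 12 and 22/2 = 11, so each has area (1/2)*12*11 = 66.
Four such triangles give total area = (d1 * d2) / 2 = 264.

264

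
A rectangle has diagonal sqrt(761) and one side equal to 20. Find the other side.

Using the Pythagorean theorem: d^2 = a^2 + b^2
b^2 = d^2 - a^2
b^2 = 761 - 400
b^2 = 361
b = sqrt(361) = 19

19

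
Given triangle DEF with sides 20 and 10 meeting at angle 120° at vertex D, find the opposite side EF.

When two sides and the included angle are known, the law of cosines gives the third side.
c^2 = a^2 + b^2 - 2ab cos(C) generalizes the Pythagorean theorem to non-right triangles.
Here: EF^2 = 400 + 100 - 400*(-1/2) = 700
EF = 10*sqrt(7)

10*sqrt(7)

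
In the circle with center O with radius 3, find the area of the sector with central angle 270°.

Sector area = πr² × θ/360
= π × 3² × 3/4
= π × 9 × 3/4
= 27*pi/4

27*pi/4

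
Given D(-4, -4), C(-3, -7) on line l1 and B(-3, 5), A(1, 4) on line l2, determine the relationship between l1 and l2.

Slope of line 1: m1 = (-7 - -4)/(-3 - -4) = -3/1 = -3
Slope of line 2: m2 = (4 - 5)/(1 - -3) = -1/4 = -1/4
m1 != m2 and m1*m2 = 3/4 != -1. Neither.

Neither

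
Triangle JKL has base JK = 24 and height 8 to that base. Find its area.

Area = (1/2) * base * height
Area = (1/2) * 24 * 8
Area = 96

96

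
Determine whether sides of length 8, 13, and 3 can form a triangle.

No.
The triangle inequality is violated: 8 + 3 = 11 ≤ 13.
These lengths cannot form a triangle.

No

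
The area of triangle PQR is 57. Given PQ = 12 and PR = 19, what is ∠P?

From the SAS area formula Area = (1/2)ab sin(C), rearranging gives sin(C) = 2*Area/(ab).
sin(C) = 2 * 57 / (228) = 1/2.
Therefore C = arcsin(1/2) = 30°.
Since sin(180° - C) = sin(C), the obtuse angle 150° gives the same area, so C = 30° or C = 150°.

30° or 150°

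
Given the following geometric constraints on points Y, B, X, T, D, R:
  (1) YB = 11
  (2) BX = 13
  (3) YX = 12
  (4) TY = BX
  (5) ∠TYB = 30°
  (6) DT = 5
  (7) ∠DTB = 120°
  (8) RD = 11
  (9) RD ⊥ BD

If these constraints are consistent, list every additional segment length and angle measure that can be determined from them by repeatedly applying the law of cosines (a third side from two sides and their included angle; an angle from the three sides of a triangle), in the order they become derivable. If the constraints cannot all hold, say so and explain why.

The constraints are consistent. Derivable facts, in order:
After 1 step:
- BT ≈ 6.51
- ∠BXY = 52.02°
- ∠BYX = 68.68°
- ∠XBY = 59.3°
After 2 steps:
- BD ≈ 9.99
- ∠BTY = 57.72°
- ∠TBY = 92.28°
After 3 steps:
- BR ≈ 14.86
- ∠BDT = 34.32°
- ∠DBT = 25.68°
After 4 steps:
- ∠BRD = 42.25°
- ∠DBR = 47.75°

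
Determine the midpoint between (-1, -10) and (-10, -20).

The midpoint is the point halfway along the segment.
Move half the horizontal distance: -1 + (-10 - -1)/2 = -1 + -9/2 = -11/2
Move half the vertical distance: -10 + (-20 - -10)/2 = -10 + -10/2 = -15
Midpoint = (-11/2, -15)

(-11/2, -15)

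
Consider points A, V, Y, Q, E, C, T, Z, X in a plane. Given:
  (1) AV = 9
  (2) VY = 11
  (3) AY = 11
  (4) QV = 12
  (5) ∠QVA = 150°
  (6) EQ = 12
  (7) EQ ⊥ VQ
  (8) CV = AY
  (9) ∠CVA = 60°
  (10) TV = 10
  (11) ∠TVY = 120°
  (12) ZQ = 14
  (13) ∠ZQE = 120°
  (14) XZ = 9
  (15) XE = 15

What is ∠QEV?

Step 1: By the law of cosines on triangle EQV: EV² = 12² + 12² − 2·12·12·cos(90°) = 288, so EV = 12·√2.
Step 2: By the inverse law of cosines on triangle QEV: cos(∠QEV) = (12² + (12·√2)² − 12²) / (2·12·12·√2) = 288/407.29 = 0.7071, so ∠QEV = 45°.

Therefore, the measure of angle ∠QEV = 45°.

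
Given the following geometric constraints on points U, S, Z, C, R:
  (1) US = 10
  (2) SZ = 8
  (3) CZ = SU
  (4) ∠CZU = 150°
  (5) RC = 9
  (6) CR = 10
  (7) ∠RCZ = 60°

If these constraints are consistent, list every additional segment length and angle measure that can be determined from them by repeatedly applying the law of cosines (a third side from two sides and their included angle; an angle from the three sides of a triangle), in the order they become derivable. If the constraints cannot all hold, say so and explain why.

These constraints are not satisfiable: (5) RC = 9 and (6) CR = 10 assign two different lengths to the same segment. No planar figure meets all of them, so nothing further can be derived.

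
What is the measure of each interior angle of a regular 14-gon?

Each interior angle of a regular n-gon is (n - 2) * 180 / n.
For n = 14: (14 - 2) * 180 / 14 = 2160/14 = 1080/7 degrees.

1080/7 degrees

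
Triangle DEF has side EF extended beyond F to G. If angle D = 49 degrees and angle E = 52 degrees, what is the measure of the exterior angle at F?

Exterior angle = 49 + 52 = 101 degrees (exterior angle theorem).

101 degrees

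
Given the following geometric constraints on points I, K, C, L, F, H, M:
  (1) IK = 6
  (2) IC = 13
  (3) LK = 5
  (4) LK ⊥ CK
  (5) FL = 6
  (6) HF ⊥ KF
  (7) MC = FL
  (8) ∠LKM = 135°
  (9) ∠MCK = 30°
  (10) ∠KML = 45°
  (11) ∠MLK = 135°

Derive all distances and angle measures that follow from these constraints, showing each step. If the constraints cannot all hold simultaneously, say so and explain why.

These constraints are not satisfiable: (8), (10) and (11) are the three interior angles of triangle LKM, which must sum to 180°, but 135° + 45° + 135° = 315°. No planar figure meets all of them, so nothing further can be derived.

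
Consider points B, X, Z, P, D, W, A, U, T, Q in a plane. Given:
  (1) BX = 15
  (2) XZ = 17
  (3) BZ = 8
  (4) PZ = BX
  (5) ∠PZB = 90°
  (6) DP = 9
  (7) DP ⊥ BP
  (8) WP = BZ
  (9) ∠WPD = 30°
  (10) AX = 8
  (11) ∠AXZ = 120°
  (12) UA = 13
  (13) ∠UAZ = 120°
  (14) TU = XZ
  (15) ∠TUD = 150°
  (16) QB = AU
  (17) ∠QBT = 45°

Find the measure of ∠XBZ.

Step 1: By the inverse law of cosines on triangle XBZ: cos(∠XBZ) = (15² + 8² − 17²) / (2·15·8) = 0/240 = 0, so ∠XBZ = 90°.

Therefore, the measure of angle ∠XBZ = 90°.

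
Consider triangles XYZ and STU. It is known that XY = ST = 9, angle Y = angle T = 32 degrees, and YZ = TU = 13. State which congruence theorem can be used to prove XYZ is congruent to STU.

The given information provides:
XY = ST = 9, angle Y = angle T = 32 degrees, and YZ = TU = 13
This matches the SAS congruence theorem.
Two pairs of corresponding sides and the included angle are equal (Side-Angle-Side).

SAS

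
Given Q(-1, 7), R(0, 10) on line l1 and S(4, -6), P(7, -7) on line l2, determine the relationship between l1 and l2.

Slope of line 1: m1 = (10 - 7)/(0 - -1) = 3/1 = 3
Slope of line 2: m2 = (-7 - -6)/(7 - 4) = -1/3 = -1/3
m1 * m2 = (3) * (-1/3) = -1 = -1, so the lines are perpendicular.

Perpendicular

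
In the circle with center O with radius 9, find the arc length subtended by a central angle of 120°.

The full circumference is 2πr = 2π(9) = 18*pi.
The arc spans 120° out of 360°, which is a fraction of 1/3.
Arc length = 18*pi × 1/3 = 6*pi.

6*pi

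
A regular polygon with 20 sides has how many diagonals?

Total line segments between 20 vertices = C(20,2) = 190.
Subtract the 20 sides: 190 - 20 = 170 diagonals.

170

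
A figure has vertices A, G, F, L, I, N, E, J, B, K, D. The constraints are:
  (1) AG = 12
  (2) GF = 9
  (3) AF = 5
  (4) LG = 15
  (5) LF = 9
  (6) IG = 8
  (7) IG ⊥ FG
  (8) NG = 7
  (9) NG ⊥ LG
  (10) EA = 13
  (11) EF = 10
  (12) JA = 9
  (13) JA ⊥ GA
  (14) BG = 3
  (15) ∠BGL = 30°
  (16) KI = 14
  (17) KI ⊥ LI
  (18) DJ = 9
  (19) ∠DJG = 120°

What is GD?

Step 1: By the law of cosines on triangle JAG: JG² = 9² + 12² − 2·9·12·cos(90°) = 225, so JG = 15.
Step 2: By the law of cosines on triangle GJD: GD² = 15² + 9² − 2·15·9·cos(120°) = 441, so GD = 21.

Therefore, the length of GD = 21.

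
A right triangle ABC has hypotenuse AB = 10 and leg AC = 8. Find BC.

By the Pythagorean theorem: BC^2 = AB^2 - AC^2
BC^2 = 10^2 - 8^2 = 100 - 64 = 36
BC = sqrt(36) = 6

6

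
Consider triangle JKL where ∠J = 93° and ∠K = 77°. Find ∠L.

The interior angles sum to 180°: angle L = 180 - 93 - 77 = 10°.
The triangle is obtuse (angles 93°, 77°, 10°).

10 degrees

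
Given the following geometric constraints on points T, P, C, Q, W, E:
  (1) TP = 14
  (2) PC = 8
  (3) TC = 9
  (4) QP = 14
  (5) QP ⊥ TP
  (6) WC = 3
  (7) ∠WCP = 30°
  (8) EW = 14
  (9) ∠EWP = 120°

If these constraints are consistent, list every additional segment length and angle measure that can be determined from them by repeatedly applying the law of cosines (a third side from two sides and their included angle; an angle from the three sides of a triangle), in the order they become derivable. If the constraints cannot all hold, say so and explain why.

The constraints are consistent. Derivable facts, in order:
After 1 step:
- PW ≈ 5.61
- TQ = 14·√2
- ∠CPT = 36.96°
- ∠CTP = 32.3°
- ∠PCT = 110.74°
After 2 steps:
- PE ≈ 17.49
- ∠CPW = 15.52°
- ∠CWP = 134.48°
- ∠PQT = 45°
- ∠PTQ = 45°
After 3 steps:
- ∠EPW = 43.88°
- ∠PEW = 16.12°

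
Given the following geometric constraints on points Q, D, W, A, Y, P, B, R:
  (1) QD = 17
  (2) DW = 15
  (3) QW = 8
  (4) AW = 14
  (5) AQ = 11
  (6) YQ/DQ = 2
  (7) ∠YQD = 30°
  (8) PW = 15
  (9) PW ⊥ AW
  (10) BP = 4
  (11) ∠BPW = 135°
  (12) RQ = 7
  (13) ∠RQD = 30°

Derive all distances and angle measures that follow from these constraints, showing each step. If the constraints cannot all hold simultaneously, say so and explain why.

The constraints are consistent.

From the given relations:
  YQ = 2·DQ = 2·17 = 34

Step 1: From DQ = 17, QY = 34, and ∠DQY = 30°, by the law of cosines:
  DY² = DQ² + QY² - 2·DQ·QY·cos(30°) = 289 + 1156 - 1001 = 443.9
  DY ≈ 21.07

Step 2: From DQ = 17, QR = 7, and ∠DQR = 30°, by the law of cosines:
  DR² = DQ² + QR² - 2·DQ·QR·cos(30°) = 289 + 49 - 206.1 = 131.9
  DR ≈ 11.48

Step 3: From WP = 15, PB = 4, and ∠WPB = 135°, by the law of cosines:
  WB² = WP² + PB² - 2·WP·PB·cos(135°) = 225 + 16 + 84.85 = 325.9
  WB ≈ 18.05

Step 4: From AW = 14, WP = 15, and ∠AWP = 90°, by the law of cosines:
  AP² = AW² + WP² - 2·AW·WP·cos(90°) = 196 + 225 - 0 = 421
  AP ≈ 20.52

Step 5: From QA = 11, QW = 8, AW = 14, by the inverse law of cosines:
  cos(∠AQW) = (QA² + QW² - AW²) / (2·QA·QW)
  ∠AQW = 93.58°

Step 6: From QD = 17, QW = 8, DW = 15, by the inverse law of cosines:
  cos(∠DQW) = (QD² + QW² - DW²) / (2·QD·QW)
  ∠DQW = 61.93°

Step 7: From DQ = 17, DW = 15, QW = 8, by the inverse law of cosines:
  cos(∠QDW) = (DQ² + DW² - QW²) / (2·DQ·DW)
  ∠QDW = 28.07°

Step 8: From WA = 14, WQ = 8, AQ = 11, by the inverse law of cosines:
  cos(∠AWQ) = (WA² + WQ² - AQ²) / (2·WA·WQ)
  ∠AWQ = 51.64°

Step 9: From WD = 15, WQ = 8, DQ = 17, by the inverse law of cosines:
  cos(∠DWQ) = (WD² + WQ² - DQ²) / (2·WD·WQ)
  ∠DWQ = 90°

Step 10: From AQ = 11, AW = 14, QW = 8, by the inverse law of cosines:
  cos(∠QAW) = (AQ² + AW² - QW²) / (2·AQ·AW)
  ∠QAW = 34.77°

Step 11: From DQ = 17, DR = 11.48, QR = 7, by the inverse law of cosines:
  cos(∠QDR) = (DQ² + DR² - QR²) / (2·DQ·DR)
  ∠QDR = 17.74°

Step 12: From DQ = 17, DY = 21.07, QY = 34, by the inverse law of cosines:
  cos(∠QDY) = (DQ² + DY² - QY²) / (2·DQ·DY)
  ∠QDY = 126.21°

Step 13: From WB = 18.05, WP = 15, BP = 4, by the inverse law of cosines:
  cos(∠BWP) = (WB² + WP² - BP²) / (2·WB·WP)
  ∠BWP = 9.01°

Step 14: From AP = 20.52, AW = 14, PW = 15, by the inverse law of cosines:
  cos(∠PAW) = (AP² + AW² - PW²) / (2·AP·AW)
  ∠PAW = 46.97°

Step 15: From YD = 21.07, YQ = 34, DQ = 17, by the inverse law of cosines:
  cos(∠DYQ) = (YD² + YQ² - DQ²) / (2·YD·YQ)
  ∠DYQ = 23.79°

Step 16: From PA = 20.52, PW = 15, AW = 14, by the inverse law of cosines:
  cos(∠APW) = (PA² + PW² - AW²) / (2·PA·PW)
  ∠APW = 43.03°

Step 17: From BP = 4, BW = 18.05, PW = 15, by the inverse law of cosines:
  cos(∠PBW) = (BP² + BW² - PW²) / (2·BP·BW)
  ∠PBW = 35.99°

Step 18: From RD = 11.48, RQ = 7, DQ = 17, by the inverse law of cosines:
  cos(∠DRQ) = (RD² + RQ² - DQ²) / (2·RD·RQ)
  ∠DRQ = 132.26°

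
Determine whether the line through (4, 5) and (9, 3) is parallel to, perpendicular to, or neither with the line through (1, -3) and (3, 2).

Slope of line 1: m1 = (3 - 5)/(9 - 4) = -2/5 = -2/5
Slope of line 2: m2 = (2 - -3)/(3 - 1) = 5/2 = 5/2
m1 * m2 = (-2/5) * (5/2) = -1 = -1, so the lines are perpendicular.

Perpendicular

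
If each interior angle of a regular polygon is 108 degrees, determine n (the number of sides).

The exterior angle is the supplement of the interior angle: 180 - 108 = 72 degrees.
Since the exterior angles of any convex polygon sum to 360 degrees, the number of sides is 360 / 72 = 5.

5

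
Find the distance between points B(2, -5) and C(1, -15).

d = sqrt((1 - 2)^2 + (-15 - -5)^2)
d = sqrt(-1^2 + -10^2)
d = sqrt(1 + 100)
d = sqrt(101)

sqrt(101)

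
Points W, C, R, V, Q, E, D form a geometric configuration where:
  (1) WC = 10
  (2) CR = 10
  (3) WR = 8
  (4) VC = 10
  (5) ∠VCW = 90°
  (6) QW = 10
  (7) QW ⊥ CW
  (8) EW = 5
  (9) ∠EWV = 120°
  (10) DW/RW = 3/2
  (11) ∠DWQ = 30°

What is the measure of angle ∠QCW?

Step 1: By the law of cosines on triangle CWQ: CQ² = 10² + 10² − 2·10·10·cos(90°) = 200, so CQ = 10·√2.
Step 2: By the inverse law of cosines on triangle QCW: cos(∠QCW) = ((10·√2)² + 10² − 10²) / (2·10·√2·10) = 200/282.84 = 0.7071, so ∠QCW = 45°.

Therefore, the measure of angle ∠QCW = 45°.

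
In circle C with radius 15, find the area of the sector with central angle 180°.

Sector area = π(15²)(1/2) = 225*pi/2

225*pi/2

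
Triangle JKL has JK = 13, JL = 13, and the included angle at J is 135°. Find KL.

By the law of cosines: KL^2 = JK^2 + JL^2 - 2*JK*JL*cos(J)
KL^2 = 13^2 + 13^2 - 2*13*13*cos(135°)
KL^2 = 169 + 169 - 338*(-sqrt(2)/2)
KL^2 = 169*sqrt(2) + 338
KL = 13*sqrt(sqrt(2) + 2)

13*sqrt(sqrt(2) + 2)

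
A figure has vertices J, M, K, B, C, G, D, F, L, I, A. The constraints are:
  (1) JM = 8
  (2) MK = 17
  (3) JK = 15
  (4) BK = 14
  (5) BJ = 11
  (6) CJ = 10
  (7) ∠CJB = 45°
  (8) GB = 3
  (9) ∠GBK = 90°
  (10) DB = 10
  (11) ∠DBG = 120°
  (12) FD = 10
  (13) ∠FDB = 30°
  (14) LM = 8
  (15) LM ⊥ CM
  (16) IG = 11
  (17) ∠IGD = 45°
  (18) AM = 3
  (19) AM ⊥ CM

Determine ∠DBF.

Step 1: By the law of cosines on triangle BDF: BF² = 10² + 10² − 2·10·10·cos(30°) = 26.79, so BF ≈ 5.18.
Step 2: By the inverse law of cosines on triangle DBF: cos(∠DBF) = (10² + 5.18² − 10²) / (2·10·5.18) = 26.79/103.53 = 0.2588, so ∠DBF = 75°.

Therefore, the measure of angle ∠DBF = 75°.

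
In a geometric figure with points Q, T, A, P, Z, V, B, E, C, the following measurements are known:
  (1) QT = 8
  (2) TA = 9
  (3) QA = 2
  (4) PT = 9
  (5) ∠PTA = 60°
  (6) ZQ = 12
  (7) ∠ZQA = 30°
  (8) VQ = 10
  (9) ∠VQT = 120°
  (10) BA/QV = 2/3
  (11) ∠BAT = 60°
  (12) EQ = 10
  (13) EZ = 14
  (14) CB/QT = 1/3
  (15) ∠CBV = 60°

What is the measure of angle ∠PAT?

Step 1: By the law of cosines on triangle ATP: AP² = 9² + 9² − 2·9·9·cos(60°) = 81, so AP = 9.
Step 2: By the inverse law of cosines on triangle PAT: cos(∠PAT) = (9² + 9² − 9²) / (2·9·9) = 81/162 = 0.5, so ∠PAT = 60°.

Therefore, the measure of angle ∠PAT = 60°.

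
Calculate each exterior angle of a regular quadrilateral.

Each exterior angle of a regular n-gon is 360 / n.
For n = 4: 360 / 4 = 90 degrees.

90 degrees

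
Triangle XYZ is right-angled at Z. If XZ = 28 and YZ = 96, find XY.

XY = sqrt(28^2 + 96^2) = sqrt(10000) = 100

100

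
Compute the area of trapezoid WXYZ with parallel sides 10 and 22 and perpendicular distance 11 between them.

Area of a trapezoid = (base1 + base2) * height / 2
Area = (10 + 22) * 11 / 2
Area = 32 * 11 / 2
Area = 352 / 2
Area = 176

176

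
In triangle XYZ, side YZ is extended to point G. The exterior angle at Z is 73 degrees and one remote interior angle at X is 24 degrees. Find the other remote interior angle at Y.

By the exterior angle theorem: exterior angle = sum of remote interior angles.
73 = 24 + angle Y
angle Y = 73 - 24 = 49 degrees

49 degrees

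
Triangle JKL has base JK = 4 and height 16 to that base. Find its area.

A triangle's area is half the area of a rectangle with the same base and height.
Area = (1/2) * 4 * 16 = 32.

32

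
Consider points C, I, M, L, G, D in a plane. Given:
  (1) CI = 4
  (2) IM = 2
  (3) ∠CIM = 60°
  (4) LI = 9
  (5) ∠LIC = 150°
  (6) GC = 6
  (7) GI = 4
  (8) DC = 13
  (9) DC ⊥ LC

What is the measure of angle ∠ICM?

Step 1: By the law of cosines on triangle CIM: CM² = 4² + 2² − 2·4·2·cos(60°) = 12, so CM = 2·√3.
Step 2: By the inverse law of cosines on triangle ICM: cos(∠ICM) = (4² + (2·√3)² − 2²) / (2·4·2·√3) = 24/27.71 = 0.866, so ∠ICM = 30°.

Therefore, the measure of angle ∠ICM = 30°.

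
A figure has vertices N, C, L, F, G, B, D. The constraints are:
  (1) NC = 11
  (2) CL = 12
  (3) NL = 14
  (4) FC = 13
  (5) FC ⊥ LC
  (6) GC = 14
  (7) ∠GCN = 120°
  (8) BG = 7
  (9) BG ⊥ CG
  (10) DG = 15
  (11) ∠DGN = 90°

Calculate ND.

Step 1: By the law of cosines on triangle GCN: GN² = 14² + 11² − 2·14·11·cos(120°) = 471, so GN ≈ 21.7.
Step 2: By the law of cosines on triangle NGD: ND² = 21.7² + 15² − 2·21.7·15·cos(90°) = 696, so ND = 2·√174.

Therefore, the length of ND = 2·√174.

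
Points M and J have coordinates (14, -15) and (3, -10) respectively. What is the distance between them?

The horizontal distance is |3 - 14| = 11 and the vertical distance is |-10 - -15| = 5.
By the Pythagorean theorem, d = sqrt(11^2 + 5^2) = sqrt(146).

sqrt(146)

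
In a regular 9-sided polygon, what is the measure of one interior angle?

Each interior angle of a regular n-gon is (n - 2) * 180 / n.
For n = 9: (9 - 2) * 180 / 9 = 1260/9 = 140 degrees.

140 degrees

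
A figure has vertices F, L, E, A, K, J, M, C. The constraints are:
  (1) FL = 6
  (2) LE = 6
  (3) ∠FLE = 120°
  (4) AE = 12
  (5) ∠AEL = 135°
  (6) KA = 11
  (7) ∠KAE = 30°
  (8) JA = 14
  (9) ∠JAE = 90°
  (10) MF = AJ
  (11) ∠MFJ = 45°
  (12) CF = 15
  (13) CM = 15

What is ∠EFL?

Step 1: By the law of cosines on triangle FLE: FE² = 6² + 6² − 2·6·6·cos(120°) = 108, so FE = 6·√3.
Step 2: By the inverse law of cosines on triangle EFL: cos(∠EFL) = ((6·√3)² + 6² − 6²) / (2·6·√3·6) = 108/124.71 = 0.866, so ∠EFL = 30°.

Therefore, the measure of angle ∠EFL = 30°.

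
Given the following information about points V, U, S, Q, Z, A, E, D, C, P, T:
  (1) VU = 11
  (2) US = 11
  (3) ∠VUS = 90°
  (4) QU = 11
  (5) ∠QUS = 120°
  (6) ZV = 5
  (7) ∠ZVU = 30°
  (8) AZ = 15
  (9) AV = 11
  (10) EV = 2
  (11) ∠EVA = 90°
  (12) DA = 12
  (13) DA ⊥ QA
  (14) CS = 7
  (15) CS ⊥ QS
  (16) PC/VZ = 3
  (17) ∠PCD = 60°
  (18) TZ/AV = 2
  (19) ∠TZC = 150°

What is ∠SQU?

Step 1: By the law of cosines on triangle QUS: QS² = 11² + 11² − 2·11·11·cos(120°) = 363, so QS = 11·√3.
Step 2: By the inverse law of cosines on triangle SQU: cos(∠SQU) = ((11·√3)² + 11² − 11²) / (2·11·√3·11) = 363/419.16 = 0.866, so ∠SQU = 30°.

Therefore, the measure of angle ∠SQU = 30°.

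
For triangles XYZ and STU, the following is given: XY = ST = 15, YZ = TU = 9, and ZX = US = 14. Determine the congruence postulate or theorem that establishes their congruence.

The given information provides:
XY = ST = 15, YZ = TU = 9, and ZX = US = 14
This matches the SSS congruence theorem.
All three pairs of corresponding sides are equal (Side-Side-Side).

SSS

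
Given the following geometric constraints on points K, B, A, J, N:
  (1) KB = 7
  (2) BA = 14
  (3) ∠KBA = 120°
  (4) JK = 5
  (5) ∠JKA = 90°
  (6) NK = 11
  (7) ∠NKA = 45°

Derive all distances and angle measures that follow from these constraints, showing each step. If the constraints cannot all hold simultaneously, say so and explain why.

The constraints are consistent.

Step 1: From KB = 7, BA = 14, and ∠KBA = 120°, by the law of cosines:
  KA² = KB² + BA² - 2·KB·BA·cos(120°) = 49 + 196 + 98 = 343
  KA = 7·√7

Step 2: From AK = 7·√7, KJ = 5, and ∠AKJ = 90°, by the law of cosines:
  AJ² = AK² + KJ² - 2·AK·KJ·cos(90°) = 343 + 25 - 0 = 368
  AJ = 4·√23

Step 3: From AK = 7·√7, KN = 11, and ∠AKN = 45°, by the law of cosines:
  AN² = AK² + KN² - 2·AK·KN·cos(45°) = 343 + 121 - 288.1 = 175.9
  AN ≈ 13.26

Step 4: From KA = 7·√7, KB = 7, AB = 14, by the inverse law of cosines:
  cos(∠AKB) = (KA² + KB² - AB²) / (2·KA·KB)
  ∠AKB = 40.89°

Step 5: From AB = 14, AK = 7·√7, BK = 7, by the inverse law of cosines:
  cos(∠BAK) = (AB² + AK² - BK²) / (2·AB·AK)
  ∠BAK = 19.11°

Step 6: From AJ = 4·√23, AK = 7·√7, JK = 5, by the inverse law of cosines:
  cos(∠JAK) = (AJ² + AK² - JK²) / (2·AJ·AK)
  ∠JAK = 15.11°

Step 7: From AK = 7·√7, AN = 13.26, KN = 11, by the inverse law of cosines:
  cos(∠KAN) = (AK² + AN² - KN²) / (2·AK·AN)
  ∠KAN = 35.91°

Step 8: From JA = 4·√23, JK = 5, AK = 7·√7, by the inverse law of cosines:
  cos(∠AJK) = (JA² + JK² - AK²) / (2·JA·JK)
  ∠AJK = 74.89°

Step 9: From NA = 13.26, NK = 11, AK = 7·√7, by the inverse law of cosines:
  cos(∠ANK) = (NA² + NK² - AK²) / (2·NA·NK)
  ∠ANK = 99.09°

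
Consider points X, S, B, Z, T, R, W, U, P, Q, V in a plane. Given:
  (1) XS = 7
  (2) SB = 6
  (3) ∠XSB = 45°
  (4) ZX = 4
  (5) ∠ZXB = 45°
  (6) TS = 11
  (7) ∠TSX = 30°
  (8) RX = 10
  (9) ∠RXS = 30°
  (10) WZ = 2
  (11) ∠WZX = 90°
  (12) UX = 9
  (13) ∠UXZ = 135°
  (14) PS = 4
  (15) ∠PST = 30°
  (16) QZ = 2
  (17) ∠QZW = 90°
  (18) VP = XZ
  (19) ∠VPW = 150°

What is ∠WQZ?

Step 1: By the law of cosines on triangle QZW: QW² = 2² + 2² − 2·2·2·cos(90°) = 8, so QW = 2·√2.
Step 2: By the inverse law of cosines on triangle WQZ: cos(∠WQZ) = ((2·√2)² + 2² − 2²) / (2·2·√2·2) = 8/11.31 = 0.7071, so ∠WQZ = 45°.

Therefore, the measure of angle ∠WQZ = 45°.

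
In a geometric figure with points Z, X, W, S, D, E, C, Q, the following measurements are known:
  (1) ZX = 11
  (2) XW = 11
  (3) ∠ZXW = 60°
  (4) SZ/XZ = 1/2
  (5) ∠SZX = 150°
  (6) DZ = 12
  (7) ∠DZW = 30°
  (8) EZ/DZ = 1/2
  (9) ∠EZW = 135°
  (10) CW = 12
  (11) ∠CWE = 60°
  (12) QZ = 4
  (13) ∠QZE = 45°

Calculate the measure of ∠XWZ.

Step 1: By the law of cosines on triangle WXZ: WZ² = 11² + 11² − 2·11·11·cos(60°) = 121, so WZ = 11.
Step 2: By the inverse law of cosines on triangle XWZ: cos(∠XWZ) = (11² + 11² − 11²) / (2·11·11) = 121/242 = 0.5, so ∠XWZ = 60°.

Therefore, the measure of angle ∠XWZ = 60°.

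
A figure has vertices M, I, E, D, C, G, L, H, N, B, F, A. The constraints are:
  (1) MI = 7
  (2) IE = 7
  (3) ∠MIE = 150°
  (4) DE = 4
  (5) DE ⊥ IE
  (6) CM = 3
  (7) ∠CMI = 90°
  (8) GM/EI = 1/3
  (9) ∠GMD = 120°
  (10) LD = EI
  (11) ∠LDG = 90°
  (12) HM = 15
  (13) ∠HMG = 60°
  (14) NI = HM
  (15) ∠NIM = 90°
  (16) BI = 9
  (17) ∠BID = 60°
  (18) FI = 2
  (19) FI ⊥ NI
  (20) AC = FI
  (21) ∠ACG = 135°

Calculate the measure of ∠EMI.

Step 1: By the law of cosines on triangle MIE: ME² = 7² + 7² − 2·7·7·cos(150°) = 182.87, so ME ≈ 13.52.
Step 2: By the inverse law of cosines on triangle EMI: cos(∠EMI) = (13.52² + 7² − 7²) / (2·13.52·7) = 182.87/189.32 = 0.9659, so ∠EMI = 15°.

Therefore, the measure of angle ∠EMI = 15°.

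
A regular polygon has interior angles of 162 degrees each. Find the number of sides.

The exterior angle is the supplement of the interior angle: 180 - 162 = 18 degrees.
Since the exterior angles of any convex polygon sum to 360 degrees, the number of sides is 360 / 18 = 20.

20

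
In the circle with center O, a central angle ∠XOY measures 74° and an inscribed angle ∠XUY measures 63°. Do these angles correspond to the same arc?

By the inscribed angle theorem, the inscribed angle for a central angle of 74° should be 74° / 2 = 37°.
The given inscribed angle is 63°, which does not equal 37°.
Therefore, no, they do not correspond to the same arc.

No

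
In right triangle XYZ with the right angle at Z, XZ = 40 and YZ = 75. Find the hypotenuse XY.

By the Pythagorean theorem: XY^2 = XZ^2 + YZ^2
XY^2 = 40^2 + 75^2 = 1600 + 5625 = 7225
XY = sqrt(7225) = 85

85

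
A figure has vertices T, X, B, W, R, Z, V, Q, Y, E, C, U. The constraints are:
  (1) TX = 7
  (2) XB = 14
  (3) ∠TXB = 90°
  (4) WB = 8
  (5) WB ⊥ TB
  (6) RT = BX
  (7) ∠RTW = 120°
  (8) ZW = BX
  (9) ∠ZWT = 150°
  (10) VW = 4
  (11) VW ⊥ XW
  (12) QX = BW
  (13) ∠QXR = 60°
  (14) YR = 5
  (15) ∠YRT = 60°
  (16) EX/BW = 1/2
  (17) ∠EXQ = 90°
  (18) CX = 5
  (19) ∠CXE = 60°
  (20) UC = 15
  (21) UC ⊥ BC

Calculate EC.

From the given relations: EX = 1/2·BW = 1/2·8 = 4.
Step 1: By the law of cosines on triangle EXC: EC² = 4² + 5² − 2·4·5·cos(60°) = 21, so EC = √21.

Therefore, the length of EC = √21.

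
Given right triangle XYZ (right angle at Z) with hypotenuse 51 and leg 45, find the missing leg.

Rearranging the Pythagorean theorem to solve for the unknown leg:
leg^2 = hypotenuse^2 - known_leg^2 = 2601 - 2025 = 576
leg = sqrt(576) = 24.

24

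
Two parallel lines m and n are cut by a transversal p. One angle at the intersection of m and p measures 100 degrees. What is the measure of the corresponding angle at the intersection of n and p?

When a transversal crosses parallel lines, angles in the same position at each intersection are called corresponding angles.
These are always equal, so the answer is 100 degrees.

100 degrees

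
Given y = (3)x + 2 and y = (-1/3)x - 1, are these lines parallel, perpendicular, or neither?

Slope of line 1: m1 = 3
Slope of line 2: m2 = -1/3
m1 * m2 = (3) * (-1/3) = -1 = -1, so the lines are perpendicular.

Perpendicular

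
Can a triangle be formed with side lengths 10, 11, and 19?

For three segments to close into a triangle, no single side can be as long as the other two combined.
The longest side is 19, and 10 + 11 = 21 > 19.
A triangle can be formed.

Yes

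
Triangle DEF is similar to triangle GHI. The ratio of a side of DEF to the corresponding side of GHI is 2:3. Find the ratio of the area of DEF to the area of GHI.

Area ratio = (side ratio)^2 = (2/3)^2 = 4:9.

4:9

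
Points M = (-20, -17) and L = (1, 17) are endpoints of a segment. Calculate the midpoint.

The midpoint is the average of the coordinates:
x: (-20 + 1)/2 = -19/2
y: (-17 + 17)/2 = 0
Midpoint = (-19/2, 0)

(-19/2, 0)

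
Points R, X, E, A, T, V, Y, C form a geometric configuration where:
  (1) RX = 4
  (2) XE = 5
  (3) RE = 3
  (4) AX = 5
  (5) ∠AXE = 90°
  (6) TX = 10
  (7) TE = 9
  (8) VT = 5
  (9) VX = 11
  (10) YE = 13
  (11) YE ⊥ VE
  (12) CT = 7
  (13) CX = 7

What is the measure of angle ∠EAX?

Step 1: By the law of cosines on triangle AXE: AE² = 5² + 5² − 2·5·5·cos(90°) = 50, so AE = 5·√2.
Step 2: By the inverse law of cosines on triangle EAX: cos(∠EAX) = ((5·√2)² + 5² − 5²) / (2·5·√2·5) = 50/70.71 = 0.7071, so ∠EAX = 45°.

Therefore, the measure of angle ∠EAX = 45°.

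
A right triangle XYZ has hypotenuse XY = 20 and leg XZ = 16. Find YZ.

Rearranging the Pythagorean theorem to solve for the unknown leg:
leg^2 = hypotenuse^2 - known_leg^2 = 400 - 256 = 144
leg = sqrt(144) = 12.

12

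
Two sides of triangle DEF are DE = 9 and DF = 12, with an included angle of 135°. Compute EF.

When two sides and the included angle are known, the law of cosines gives the third side.
c^2 = a^2 + b^2 - 2ab cos(C) generalizes the Pythagorean theorem to non-right triangles.
Here: EF^2 = 81 + 144 - 216*(-sqrt(2)/2) = 108*sqrt(2) + 225
EF = 3*sqrt(12*sqrt(2) + 25)

3*sqrt(12*sqrt(2) + 25)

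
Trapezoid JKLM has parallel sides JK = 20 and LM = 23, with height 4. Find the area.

A trapezoid's area equals the midsegment times the height.
The midsegment is (20 + 23) / 2 = 43/2.
Area = 43/2 * 4 = 86.

86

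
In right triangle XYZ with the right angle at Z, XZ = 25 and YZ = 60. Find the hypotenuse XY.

XY = sqrt(25^2 + 60^2) = sqrt(4225) = 65

65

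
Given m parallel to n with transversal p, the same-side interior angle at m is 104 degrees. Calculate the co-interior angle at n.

Co-interior angles sum to 180: 180 - 104 = 76 degrees.

76 degrees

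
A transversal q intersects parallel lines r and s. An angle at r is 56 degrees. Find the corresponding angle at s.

Corresponding angles are equal: 56 degrees.

56 degrees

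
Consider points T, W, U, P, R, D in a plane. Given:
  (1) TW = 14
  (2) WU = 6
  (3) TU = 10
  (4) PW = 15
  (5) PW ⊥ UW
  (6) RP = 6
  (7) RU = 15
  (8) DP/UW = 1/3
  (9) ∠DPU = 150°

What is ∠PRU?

Step 1: By the law of cosines on triangle PWU: PU² = 15² + 6² − 2·15·6·cos(90°) = 261, so PU = 3·√29.
Step 2: By the inverse law of cosines on triangle PRU: cos(∠PRU) = (6² + 15² − (3·√29)²) / (2·6·15) = 0/180 = 0, so ∠PRU = 90°.

Therefore, the measure of angle ∠PRU = 90°.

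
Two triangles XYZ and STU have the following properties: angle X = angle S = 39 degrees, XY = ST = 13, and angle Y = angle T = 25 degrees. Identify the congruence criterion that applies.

Consider the given information: angle X = angle S = 39 degrees, XY = ST = 13, and angle Y = angle T = 25 degrees
This is not SAS or AAS: SAS requires two sides and the included angle between them. AAS requires two angles and a non-included side.
The correct criterion is ASA. Two pairs of corresponding angles and the included side are equal (Angle-Side-Angle).

ASA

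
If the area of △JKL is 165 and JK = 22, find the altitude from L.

Area = (1/2) * base * height
height = 2 * Area / base
height = 2 * 165 / 22
height = 330 / 22
height = 15

15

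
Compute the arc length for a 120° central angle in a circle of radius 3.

Arc length = 2πr × θ/360
= 2π × 3 × 1/3
= 2*pi

2*pi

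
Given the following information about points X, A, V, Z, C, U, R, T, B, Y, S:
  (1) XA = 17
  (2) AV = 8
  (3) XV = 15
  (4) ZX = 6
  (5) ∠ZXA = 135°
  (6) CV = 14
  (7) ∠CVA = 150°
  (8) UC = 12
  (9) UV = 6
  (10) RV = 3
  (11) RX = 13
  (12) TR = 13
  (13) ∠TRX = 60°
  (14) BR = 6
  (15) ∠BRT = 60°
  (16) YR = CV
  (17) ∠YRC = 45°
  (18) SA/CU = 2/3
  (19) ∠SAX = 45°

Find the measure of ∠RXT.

Step 1: By the law of cosines on triangle XRT: XT² = 13² + 13² − 2·13·13·cos(60°) = 169, so XT = 13.
Step 2: By the inverse law of cosines on triangle RXT: cos(∠RXT) = (13² + 13² − 13²) / (2·13·13) = 169/338 = 0.5, so ∠RXT = 60°.

Therefore, the measure of angle ∠RXT = 60°.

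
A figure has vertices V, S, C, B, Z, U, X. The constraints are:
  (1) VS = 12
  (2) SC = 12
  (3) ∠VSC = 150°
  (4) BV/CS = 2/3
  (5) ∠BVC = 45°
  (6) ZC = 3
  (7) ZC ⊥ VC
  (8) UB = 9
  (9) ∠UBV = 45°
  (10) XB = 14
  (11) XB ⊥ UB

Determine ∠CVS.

Step 1: By the law of cosines on triangle VSC: VC² = 12² + 12² − 2·12·12·cos(150°) = 537.42, so VC ≈ 23.18.
Step 2: By the inverse law of cosines on triangle CVS: cos(∠CVS) = (23.18² + 12² − 12²) / (2·23.18·12) = 537.42/556.37 = 0.9659, so ∠CVS = 15°.

Therefore, the measure of angle ∠CVS = 15°.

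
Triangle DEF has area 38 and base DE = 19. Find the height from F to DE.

Rearranging the area formula Area = (1/2) * base * height:
height = 2 * Area / base = 2 * 38 / 19 = 4.

4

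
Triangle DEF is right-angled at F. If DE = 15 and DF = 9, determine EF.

By the Pythagorean theorem: EF^2 = DE^2 - DF^2
EF^2 = 15^2 - 9^2 = 225 - 81 = 144
EF = sqrt(144) = 12

12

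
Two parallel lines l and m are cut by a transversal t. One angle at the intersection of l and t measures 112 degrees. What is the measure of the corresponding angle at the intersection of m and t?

Corresponding angles are equal: 112 degrees.

112 degrees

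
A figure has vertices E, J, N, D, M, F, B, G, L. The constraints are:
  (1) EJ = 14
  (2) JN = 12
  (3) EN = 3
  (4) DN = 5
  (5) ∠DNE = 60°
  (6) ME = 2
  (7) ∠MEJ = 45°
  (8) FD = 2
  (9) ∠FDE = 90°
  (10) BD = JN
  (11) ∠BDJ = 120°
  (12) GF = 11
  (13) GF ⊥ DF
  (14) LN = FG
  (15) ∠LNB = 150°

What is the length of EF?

Step 1: By the law of cosines on triangle END: ED² = 3² + 5² − 2·3·5·cos(60°) = 19, so ED = √19.
Step 2: By the law of cosines on triangle EDF: EF² = √19² + 2² − 2·√19·2·cos(90°) = 23, so EF = √23.

Therefore, the length of EF = √23.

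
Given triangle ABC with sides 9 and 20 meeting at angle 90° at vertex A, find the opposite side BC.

Since angle A = 90°, this is a right triangle and the law of cosines reduces to the Pythagorean theorem.
BC^2 = 9^2 + 20^2 = 481
BC = sqrt(481)

sqrt(481)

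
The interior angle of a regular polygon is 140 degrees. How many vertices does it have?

The exterior angle is the supplement of the interior angle: 180 - 140 = 40 degrees.
Since the exterior angles of any convex polygon sum to 360 degrees, the number of sides is 360 / 40 = 9.

9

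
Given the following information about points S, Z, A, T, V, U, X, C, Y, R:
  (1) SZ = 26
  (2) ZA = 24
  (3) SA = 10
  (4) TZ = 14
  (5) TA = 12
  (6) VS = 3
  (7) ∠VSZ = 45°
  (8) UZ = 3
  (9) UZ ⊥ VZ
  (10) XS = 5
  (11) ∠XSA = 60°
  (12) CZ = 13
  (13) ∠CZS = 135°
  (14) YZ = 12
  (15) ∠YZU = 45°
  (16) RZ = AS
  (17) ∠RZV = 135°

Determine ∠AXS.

Step 1: By the law of cosines on triangle XSA: XA² = 5² + 10² − 2·5·10·cos(60°) = 75, so XA = 5·√3.
Step 2: By the inverse law of cosines on triangle AXS: cos(∠AXS) = ((5·√3)² + 5² − 10²) / (2·5·√3·5) = 0/86.6 = 0, so ∠AXS = 90°.

Therefore, the measure of angle ∠AXS = 90°.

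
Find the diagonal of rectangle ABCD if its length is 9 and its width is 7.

d = sqrt(9^2 + 7^2) = sqrt(130)

sqrt(130)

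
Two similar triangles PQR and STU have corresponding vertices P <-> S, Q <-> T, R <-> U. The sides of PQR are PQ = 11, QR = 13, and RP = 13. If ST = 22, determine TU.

k = 22/11 = 2. TU = 2 * 13 = 26.

26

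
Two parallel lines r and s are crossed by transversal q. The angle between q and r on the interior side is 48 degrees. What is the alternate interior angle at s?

Alternate interior angles formed by parallel lines and a transversal are equal.
The given angle is 48 degrees.
The alternate interior angle = 48 degrees.

48 degrees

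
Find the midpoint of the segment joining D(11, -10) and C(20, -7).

The midpoint is the point halfway along the segment.
Move half the horizontal distance: 11 + (20 - 11)/2 = 11 + 9/2 = 31/2
Move half the vertical distance: -10 + (-7 - -10)/2 = -10 + 3/2 = -17/2
Midpoint = (31/2, -17/2)

(31/2, -17/2)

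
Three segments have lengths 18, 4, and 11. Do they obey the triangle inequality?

Check the triangle inequality: 4 + 11 = 15 ≤ 18.
Since the sum of two sides does not exceed the third, no triangle can be formed.

No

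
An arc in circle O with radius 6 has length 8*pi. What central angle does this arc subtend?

Arc length L = 2πr × θ/360, so θ = 360L / (2πr).
θ = 360 × 8*pi / (2π × 6)
θ = 240°
θ = 240°

240°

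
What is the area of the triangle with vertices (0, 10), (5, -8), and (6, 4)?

The Shoelace formula computes the area from vertex coordinates by summing cross products.
For vertices (0,10), (5,-8), (6,4):
Signed sum = 0*-8 - 5*10 + 5*4 - 6*-8 + 6*10 - 0*4
= -50 + 68 + 60 = 78
Area = (1/2)|78| = 39.

39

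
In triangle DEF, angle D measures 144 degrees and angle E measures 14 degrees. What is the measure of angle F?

By the triangle angle sum property, the three interior angles of any triangle add up to 180°.
We know angle D = 144° and angle E = 14°, so their sum is 158°.
Therefore angle F = 180° - 158° = 22°.

22 degrees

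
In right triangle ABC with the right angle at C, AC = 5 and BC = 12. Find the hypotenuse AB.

AB = sqrt(5^2 + 12^2) = sqrt(169) = 13

13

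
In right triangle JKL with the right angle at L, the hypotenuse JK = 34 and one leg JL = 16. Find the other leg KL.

KL = sqrt(34^2 - 16^2) = sqrt(900) = 30

30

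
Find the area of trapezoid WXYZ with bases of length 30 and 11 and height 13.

A trapezoid's area equals the midsegment times the height.
The midsegment is (30 + 11) / 2 = 41/2.
Area = 41/2 * 13 = 533/2.

533/2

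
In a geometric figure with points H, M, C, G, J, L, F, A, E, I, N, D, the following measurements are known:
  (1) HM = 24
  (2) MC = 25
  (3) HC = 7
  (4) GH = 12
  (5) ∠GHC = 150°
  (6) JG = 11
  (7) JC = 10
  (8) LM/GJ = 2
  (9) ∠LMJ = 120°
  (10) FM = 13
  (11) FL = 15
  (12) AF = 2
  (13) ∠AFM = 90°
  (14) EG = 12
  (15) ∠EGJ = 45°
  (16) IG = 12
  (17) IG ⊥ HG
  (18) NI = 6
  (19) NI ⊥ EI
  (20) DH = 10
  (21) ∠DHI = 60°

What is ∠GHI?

Step 1: By the law of cosines on triangle HGI: HI² = 12² + 12² − 2·12·12·cos(90°) = 288, so HI = 12·√2.
Step 2: By the inverse law of cosines on triangle GHI: cos(∠GHI) = (12² + (12·√2)² − 12²) / (2·12·12·√2) = 288/407.29 = 0.7071, so ∠GHI = 45°.

Therefore, the measure of angle ∠GHI = 45°.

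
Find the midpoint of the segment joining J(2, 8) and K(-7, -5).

M = ((x₁ + x₂)/2, (y₁ + y₂)/2)
= ((2 + -7)/2, (8 + -5)/2)
= (-5/2, 3/2) = (-5/2, 3/2)

(-5/2, 3/2)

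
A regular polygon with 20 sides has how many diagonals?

Each of the 20 vertices connects to 17 non-adjacent vertices via diagonals.
Total connections = 20 × 17 = 340, but each diagonal is counted twice.
Number of diagonals = 340 / 2 = 170.

170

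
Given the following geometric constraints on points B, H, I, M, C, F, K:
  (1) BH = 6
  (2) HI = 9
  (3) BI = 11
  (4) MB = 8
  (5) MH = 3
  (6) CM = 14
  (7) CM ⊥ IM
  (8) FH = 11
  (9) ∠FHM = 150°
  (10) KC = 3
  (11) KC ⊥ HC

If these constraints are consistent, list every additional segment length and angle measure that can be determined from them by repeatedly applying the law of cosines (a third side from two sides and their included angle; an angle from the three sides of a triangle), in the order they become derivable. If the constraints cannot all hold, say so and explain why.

The constraints are consistent. Derivable facts, in order:
After 1 step:
- MF ≈ 13.68
- ∠BHI = 92.12°
- ∠BHM = 121.86°
- ∠BIH = 33.03°
- ∠BMH = 39.57°
- ∠HBI = 54.85°
- ∠HBM = 18.57°
After 2 steps:
- ∠FMH = 23.71°
- ∠HFM = 6.29°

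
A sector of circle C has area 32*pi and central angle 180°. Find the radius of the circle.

r² = 360 × 32*pi / (π × 180) = 64, so r = 8.

8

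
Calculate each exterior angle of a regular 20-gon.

Each exterior angle of a regular n-gon is 360 / n.
For n = 20: 360 / 20 = 18 degrees.

18 degrees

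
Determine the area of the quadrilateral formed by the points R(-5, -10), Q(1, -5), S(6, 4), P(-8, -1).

Shoelace: sum of cross terms = 170, Area = (1/2)|170| = 85

85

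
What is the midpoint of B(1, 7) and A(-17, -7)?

The midpoint is the point halfway along the segment.
Move half the horizontal distance: 1 + (-17 - 1)/2 = 1 + -18/2 = -8
Move half the vertical distance: 7 + (-7 - 7)/2 = 7 + -14/2 = 0
Midpoint = (-8, 0)

(-8, 0)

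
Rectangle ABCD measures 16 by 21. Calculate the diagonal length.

A rectangle's diagonal splits it into two right triangles, with the diagonal as the hypotenuse.
By the Pythagorean theorem, d^2 = 16^2 + 21^2 = 697.
Therefore d = sqrt(697).

sqrt(697)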